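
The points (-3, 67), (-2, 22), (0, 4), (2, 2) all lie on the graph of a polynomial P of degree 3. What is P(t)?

P(t) = -2t^3 + 2t^2 + 3t + 4

Using the Lagrange interpolation formula with nodes -3, -2, 0, 2:
  L_0(t) = (t + 2)t(t - 2) / -15
  L_1(t) = (t + 3)t(t - 2) / 8
  L_2(t) = (t + 3)(t + 2)(t - 2) / -12
  L_3(t) = (t + 3)(t + 2)t / 40
Then P(t) = 67·L_0(t) + 22·L_1(t) + 4·L_2(t) + 2·L_3(t).
Expanding and collecting terms gives P(t) = -2t^3 + 2t^2 + 3t + 4.
Check: P(-3) = 67. ✓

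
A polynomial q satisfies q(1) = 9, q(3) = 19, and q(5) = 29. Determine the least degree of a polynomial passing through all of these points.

Forward differences of the values at x = 1, 3, 5:
  q  : 9  19  29
  Δ  : 10  10
  Δ^2: 0
The first differences are constant (10) and nonzero, while all higher differences vanish, so the minimal degree is 1.

1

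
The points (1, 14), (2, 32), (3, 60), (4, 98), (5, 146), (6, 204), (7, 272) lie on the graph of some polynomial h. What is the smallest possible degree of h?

Forward differences of the values at u = 1, 2, 3, 4, 5, 6, 7:
  h  : 14  32  60  98  146  204  272
  Δ  : 18  28  38  48  58  68
  Δ^2: 10  10  10  10  10
  Δ^3: 0  0  0  0
  Δ^4: 0  0  0
  Δ^5: 0  0
  Δ^6: 0
The second differences are constant (10) and nonzero, while all higher differences vanish, so the minimal degree is 2.

2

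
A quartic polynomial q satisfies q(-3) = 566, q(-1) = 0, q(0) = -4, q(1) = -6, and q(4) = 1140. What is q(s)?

Write q(s) = as^4 + bs^3 + cs^2 + ds + e. Substituting each data point gives a linear system:
  81a - 27b + 9c - 3d + e = 566
  a - b + c - d + e = 0
  e = -4
  a + b + c + d + e = -6
  256a + 64b + 16c + 4d + e = 1140
Solving the system yields a = 6, b = -5, c = -5, d = 2, e = -4.
So q(s) = 6s^4 - 5s^3 - 5s^2 + 2s - 4.
Check: q(4) = 1140. ✓

q(s) = 6s^4 - 5s^3 - 5s^2 + 2s - 4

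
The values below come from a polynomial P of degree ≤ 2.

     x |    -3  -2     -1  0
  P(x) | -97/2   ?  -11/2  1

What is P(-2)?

-22

The 3 known points determine the degree-2 polynomial uniquely.
Write P(x) = ax^2 + bx + c. Substituting each data point gives a linear system:
  9a - 3b + c = -97/2
  a - b + c = -11/2
  c = 1
Solving the system yields a = -5, b = 3/2, c = 1.
So P(x) = -5x^2 + (3/2)x + 1.
Then P(-2) = -22.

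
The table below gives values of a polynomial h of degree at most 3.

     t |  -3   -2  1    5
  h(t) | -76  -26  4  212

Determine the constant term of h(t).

Write h(t) = at^3 + bt^2 + ct + d. Substituting each data point gives a linear system:
  -27a + 9b - 3c + d = -76
  -8a + 4b - 2c + d = -26
  a + b + c + d = 4
  125a + 25b + 5c + d = 212
Solving the system yields a = 2, b = -2, c = 2, d = 2.
So h(t) = 2t^3 - 2t^2 + 2t + 2.
The constant term is 2.

2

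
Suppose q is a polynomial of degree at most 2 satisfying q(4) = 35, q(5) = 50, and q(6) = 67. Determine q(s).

Write q(s) = as^2 + bs + c. Substituting each data point gives a linear system:
  16a + 4b + c = 35
  25a + 5b + c = 50
  36a + 6b + c = 67
Solving the system yields a = 1, b = 6, c = -5.
So q(s) = s^2 + 6s - 5.
Check: q(6) = 67. ✓

q(s) = s^2 + 6s - 5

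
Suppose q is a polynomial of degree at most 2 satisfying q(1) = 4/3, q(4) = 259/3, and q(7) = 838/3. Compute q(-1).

14/3

Write q(s) = as^2 + bs + c. Substituting each data point gives a linear system:
  a + b + c = 4/3
  16a + 4b + c = 259/3
  49a + 7b + c = 838/3
Solving the system yields a = 6, b = -5/3, c = -3.
So q(s) = 6s^2 - (5/3)s - 3.
Then q(-1) = 14/3.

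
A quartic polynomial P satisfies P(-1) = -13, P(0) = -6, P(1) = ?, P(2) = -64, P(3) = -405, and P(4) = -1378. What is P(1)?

On equispaced nodes a degree-4 polynomial has vanishing fifth forward difference, so
  - P(-1) + 5·P(0) - 10·P(1) + 10·P(2) - 5·P(3) + P(4) = 0.
Substituting the known values and solving for P(1):
  -10·P(1) = 10
  P(1) = -1.

-1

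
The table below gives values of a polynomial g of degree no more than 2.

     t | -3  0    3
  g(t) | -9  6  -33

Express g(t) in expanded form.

Write g(t) = at^2 + bt + c. Substituting each data point gives a linear system:
  9a - 3b + c = -9
  c = 6
  9a + 3b + c = -33
Solving the system yields a = -3, b = -4, c = 6.
So g(t) = -3t² - 4t + 6.
Check: g(0) = 6. ✓

g(t) = -3t^2 - 4t + 6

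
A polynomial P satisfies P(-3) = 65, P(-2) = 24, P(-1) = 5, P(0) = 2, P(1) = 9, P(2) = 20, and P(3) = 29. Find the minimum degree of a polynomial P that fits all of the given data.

3

Forward differences of the values at s = -3, -2, -1, 0, 1, 2, 3:
  P  : 65  24  5  2  9  20  29
  Δ  : -41  -19  -3  7  11  9
  Δ^2: 22  16  10  4  -2
  Δ^3: -6  -6  -6  -6
  Δ^4: 0  0  0
  Δ^5: 0  0
  Δ^6: 0
The third differences are constant (-6) and nonzero, while all higher differences vanish, so the minimal degree is 3.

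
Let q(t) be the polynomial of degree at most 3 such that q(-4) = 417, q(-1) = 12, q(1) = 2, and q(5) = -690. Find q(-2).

Write q(t) = at^3 + bt^2 + ct + d. Substituting each data point gives a linear system:
  -64a + 16b - 4c + d = 417
  -a + b - c + d = 12
  a + b + c + d = 2
  125a + 25b + 5c + d = -690
Solving the system yields a = -6, b = 2, c = 1, d = 5.
So q(t) = -6t^3 + 2t^2 + t + 5.
Then q(-2) = 59.

59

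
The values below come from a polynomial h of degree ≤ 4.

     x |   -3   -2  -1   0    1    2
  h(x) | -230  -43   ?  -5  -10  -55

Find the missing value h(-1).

The 5 known points determine the degree-4 polynomial uniquely.
Write h(x) = ax^4 + bx^3 + cx^2 + dx + e. Substituting each data point gives a linear system:
  81a - 27b + 9c - 3d + e = -230
  16a - 8b + 4c - 2d + e = -43
  e = -5
  a + b + c + d + e = -10
  16a + 8b + 4c + 2d + e = -55
Solving the system yields a = -3, b = 0, c = 1, d = -3, e = -5.
So h(x) = -3x^4 + x^2 - 3x - 5.
Then h(-1) = -4.

-4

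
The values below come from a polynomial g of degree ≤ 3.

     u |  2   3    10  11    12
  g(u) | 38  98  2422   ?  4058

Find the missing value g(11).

The 4 known points determine the degree-3 polynomial uniquely.
Write g(u) = au^3 + bu^2 + cu + d. Substituting each data point gives a linear system:
  8a + 4b + 2c + d = 38
  27a + 9b + 3c + d = 98
  1000a + 100b + 10c + d = 2422
  1728a + 144b + 12c + d = 4058
Solving the system yields a = 2, b = 4, c = 2, d = 2.
So g(u) = 2u^3 + 4u^2 + 2u + 2.
Then g(11) = 3170.

3170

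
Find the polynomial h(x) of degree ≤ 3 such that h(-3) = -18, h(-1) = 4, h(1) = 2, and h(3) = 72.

Write h(x) = ax^3 + bx^2 + cx + d. Substituting each data point gives a linear system:
  -27a + 9b - 3c + d = -18
  -a + b - c + d = 4
  a + b + c + d = 2
  27a + 9b + 3c + d = 72
Solving the system yields a = 2, b = 3, c = -3, d = 0.
So h(x) = 2x^3 + 3x^2 - 3x.
Check: h(-1) = 4. ✓

h(x) = 2x^3 + 3x^2 - 3x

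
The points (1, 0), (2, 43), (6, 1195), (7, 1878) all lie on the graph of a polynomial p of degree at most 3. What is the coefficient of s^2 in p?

Write p(s) = as^3 + bs^2 + cs + d. Substituting each data point gives a linear system:
  a + b + c + d = 0
  8a + 4b + 2c + d = 43
  216a + 36b + 6c + d = 1195
  343a + 49b + 7c + d = 1878
Solving the system yields a = 5, b = 4, c = -4, d = -5.
So p(s) = 5s³ + 4s² - 4s - 5.
The coefficient of s^2 is 4.

4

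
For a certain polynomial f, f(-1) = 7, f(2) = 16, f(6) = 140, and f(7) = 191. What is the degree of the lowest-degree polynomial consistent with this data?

2

Divided differences on the nodes -1, 2, 6, 7:
  order 0: 7  16  140  191
  order 1: 3  31  51
  order 2: 4  4
  order 3: 0
The order-2 divided differences are all 4 (nonzero) and every higher order vanishes, so the data lies on a polynomial of degree exactly 2.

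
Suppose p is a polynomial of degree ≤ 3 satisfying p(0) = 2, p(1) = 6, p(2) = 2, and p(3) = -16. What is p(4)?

-54

Write p(t) = at^3 + bt^2 + ct + d. Substituting each data point gives a linear system:
  d = 2
  a + b + c + d = 6
  8a + 4b + 2c + d = 2
  27a + 9b + 3c + d = -16
Solving the system yields a = -1, b = -1, c = 6, d = 2.
So p(t) = -t³ - t² + 6t + 2.
Then p(4) = -54.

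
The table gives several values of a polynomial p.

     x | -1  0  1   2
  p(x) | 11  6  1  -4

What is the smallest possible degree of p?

Forward differences of the values at x = -1, 0, 1, 2:
  p  : 11  6  1  -4
  Δ  : -5  -5  -5
  Δ^2: 0  0
  Δ^3: 0
The first differences are constant (-5) and nonzero, while all higher differences vanish, so the minimal degree is 1.

1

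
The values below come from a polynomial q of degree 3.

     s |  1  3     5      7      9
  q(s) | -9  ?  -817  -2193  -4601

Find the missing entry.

The 4 known points determine the degree-3 polynomial uniquely.
Write q(s) = as^3 + bs^2 + cs + d. Substituting each data point gives a linear system:
  a + b + c + d = -9
  125a + 25b + 5c + d = -817
  343a + 49b + 7c + d = -2193
  729a + 81b + 9c + d = -4601
Solving the system yields a = -6, b = -3, c = 2, d = -2.
So q(s) = -6s^3 - 3s^2 + 2s - 2.
Then q(3) = -185.

-185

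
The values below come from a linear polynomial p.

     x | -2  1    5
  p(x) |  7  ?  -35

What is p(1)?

-11

The 2 known points determine the degree-1 polynomial uniquely.
Write p(x) = ax + b. Substituting each data point gives a linear system:
  -2a + b = 7
  5a + b = -35
Solving the system yields a = -6, b = -5.
So p(x) = -6x - 5.
Then p(1) = -11.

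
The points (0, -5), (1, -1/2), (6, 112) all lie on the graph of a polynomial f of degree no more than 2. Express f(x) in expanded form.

Using the Lagrange interpolation formula with nodes 0, 1, 6:
  L_0(x) = (x - 1)(x - 6) / 6
  L_1(x) = x(x - 6) / -5
  L_2(x) = x(x - 1) / 30
Then f(x) = -5·L_0(x) - 1/2·L_1(x) + 112·L_2(x).
Expanding and collecting terms gives f(x) = 3x^2 + (3/2)x - 5.
Check: f(6) = 112. ✓

f(x) = 3x^2 + (3/2)x - 5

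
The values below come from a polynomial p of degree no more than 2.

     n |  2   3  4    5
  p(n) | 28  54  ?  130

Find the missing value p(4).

The 3 known points determine the degree-2 polynomial uniquely.
Write p(n) = an^2 + bn + c. Substituting each data point gives a linear system:
  4a + 2b + c = 28
  9a + 3b + c = 54
  25a + 5b + c = 130
Solving the system yields a = 4, b = 6, c = 0.
So p(n) = 4n^2 + 6n.
Then p(4) = 88.

88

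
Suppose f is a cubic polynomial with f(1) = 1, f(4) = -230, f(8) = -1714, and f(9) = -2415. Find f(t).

Write f(t) = at^3 + bt^2 + ct + d. Substituting each data point gives a linear system:
  a + b + c + d = 1
  64a + 16b + 4c + d = -230
  512a + 64b + 8c + d = -1714
  729a + 81b + 9c + d = -2415
Solving the system yields a = -3, b = -3, c = 1, d = 6.
So f(t) = -3t^3 - 3t^2 + t + 6.
Check: f(4) = -230. ✓

f(t) = -3t^3 - 3t^2 + t + 6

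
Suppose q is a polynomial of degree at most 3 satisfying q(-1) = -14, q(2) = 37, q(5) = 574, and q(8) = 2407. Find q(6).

Write q(n) = an^3 + bn^2 + cn + d. Substituting each data point gives a linear system:
  -a + b - c + d = -14
  8a + 4b + 2c + d = 37
  125a + 25b + 5c + d = 574
  512a + 64b + 8c + d = 2407
Solving the system yields a = 5, b = -3, c = 5, d = -1.
So q(n) = 5n^3 - 3n^2 + 5n - 1.
Then q(6) = 1001.

1001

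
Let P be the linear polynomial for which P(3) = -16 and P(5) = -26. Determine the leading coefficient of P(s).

Write P(s) = as + b. Substituting each data point gives a linear system:
  3a + b = -16
  5a + b = -26
Solving the system yields a = -5, b = -1.
So P(s) = -5s - 1.
The leading coefficient is -5.

-5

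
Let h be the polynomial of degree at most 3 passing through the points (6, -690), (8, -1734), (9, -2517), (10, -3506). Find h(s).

Write h(s) = as^3 + bs^2 + cs + d. Substituting each data point gives a linear system:
  216a + 36b + 6c + d = -690
  512a + 64b + 8c + d = -1734
  729a + 81b + 9c + d = -2517
  1000a + 100b + 10c + d = -3506
Solving the system yields a = -4, b = 5, c = 0, d = -6.
So h(s) = -4s^3 + 5s^2 - 6.
Check: h(8) = -1734. ✓

h(s) = -4s^3 + 5s^2 - 6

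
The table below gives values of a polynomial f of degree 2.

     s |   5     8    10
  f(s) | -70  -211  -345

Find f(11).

Using the Lagrange interpolation formula with nodes 5, 8, 10:
  L_0(s) = (s - 8)(s - 10) / 15
  L_1(s) = (s - 5)(s - 10) / -6
  L_2(s) = (s - 5)(s - 8) / 10
Then f(s) = -70·L_0(s) - 211·L_1(s) - 345·L_2(s).
Expanding and collecting terms gives f(s) = -4s^2 + 5s + 5.
Evaluating at s = 11: f(11) = -424.

-424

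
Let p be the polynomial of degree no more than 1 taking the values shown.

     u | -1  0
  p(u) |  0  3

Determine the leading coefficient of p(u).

3

Write p(u) = au + b. Substituting each data point gives a linear system:
  -a + b = 0
  b = 3
Solving the system yields a = 3, b = 3.
So p(u) = 3u + 3.
The leading coefficient is 3.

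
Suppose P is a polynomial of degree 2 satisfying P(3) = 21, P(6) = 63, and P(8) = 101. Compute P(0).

Write P(t) = at^2 + bt + c. Substituting each data point gives a linear system:
  9a + 3b + c = 21
  36a + 6b + c = 63
  64a + 8b + c = 101
Solving the system yields a = 1, b = 5, c = -3.
So P(t) = t² + 5t - 3.
Then P(0) = -3.

-3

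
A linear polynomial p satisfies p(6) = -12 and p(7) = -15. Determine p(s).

p(s) = -3s + 6

Write p(s) = as + b. Substituting each data point gives a linear system:
  6a + b = -12
  7a + b = -15
Solving the system yields a = -3, b = 6.
So p(s) = -3s + 6.
Check: p(6) = -12. ✓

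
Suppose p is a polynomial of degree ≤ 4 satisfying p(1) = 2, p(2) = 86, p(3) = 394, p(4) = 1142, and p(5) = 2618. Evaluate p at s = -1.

2

Write p(s) = as^4 + bs^3 + cs^2 + ds + e. Substituting each data point gives a linear system:
  a + b + c + d + e = 2
  16a + 8b + 4c + 2d + e = 86
  81a + 27b + 9c + 3d + e = 394
  256a + 64b + 16c + 4d + e = 1142
  625a + 125b + 25c + 5d + e = 2618
Solving the system yields a = 3, b = 6, c = 1, d = -6, e = -2.
So p(s) = 3s^4 + 6s^3 + s^2 - 6s - 2.
Then p(-1) = 2.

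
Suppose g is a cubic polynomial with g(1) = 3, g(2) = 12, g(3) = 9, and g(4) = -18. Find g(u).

g(u) = -2u^3 + 6u^2 + 5u - 6

Write g(u) = au^3 + bu^2 + cu + d. Substituting each data point gives a linear system:
  a + b + c + d = 3
  8a + 4b + 2c + d = 12
  27a + 9b + 3c + d = 9
  64a + 16b + 4c + d = -18
Solving the system yields a = -2, b = 6, c = 5, d = -6.
So g(u) = -2u^3 + 6u^2 + 5u - 6.
Check: g(2) = 12. ✓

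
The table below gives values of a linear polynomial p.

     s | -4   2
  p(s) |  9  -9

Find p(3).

-12

Write p(s) = as + b. Substituting each data point gives a linear system:
  -4a + b = 9
  2a + b = -9
Solving the system yields a = -3, b = -3.
So p(s) = -3s - 3.
Then p(3) = -12.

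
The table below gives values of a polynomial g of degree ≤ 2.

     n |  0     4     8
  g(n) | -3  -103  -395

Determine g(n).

g(n) = -6n^2 - n - 3

Write g(n) = an^2 + bn + c. Substituting each data point gives a linear system:
  c = -3
  16a + 4b + c = -103
  64a + 8b + c = -395
Solving the system yields a = -6, b = -1, c = -3.
So g(n) = -6n² - n - 3.
Check: g(8) = -395. ✓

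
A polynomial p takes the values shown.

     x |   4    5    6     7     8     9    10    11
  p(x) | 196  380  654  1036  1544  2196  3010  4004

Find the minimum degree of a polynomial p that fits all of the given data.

3

Forward differences of the values at x = 4, 5, 6, 7, 8, 9, 10, 11:
  p  : 196  380  654  1036  1544  2196  3010  4004
  Δ  : 184  274  382  508  652  814  994
  Δ^2: 90  108  126  144  162  180
  Δ^3: 18  18  18  18  18
  Δ^4: 0  0  0  0
  Δ^5: 0  0  0
  Δ^6: 0  0
  Δ^7: 0
The third differences are constant (18) and nonzero, while all higher differences vanish, so the minimal degree is 3.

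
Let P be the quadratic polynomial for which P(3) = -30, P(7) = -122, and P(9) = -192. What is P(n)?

P(n) = -2n^2 - 3n - 3

Write P(n) = an^2 + bn + c. Substituting each data point gives a linear system:
  9a + 3b + c = -30
  49a + 7b + c = -122
  81a + 9b + c = -192
Solving the system yields a = -2, b = -3, c = -3.
So P(n) = -2n² - 3n - 3.
Check: P(3) = -30. ✓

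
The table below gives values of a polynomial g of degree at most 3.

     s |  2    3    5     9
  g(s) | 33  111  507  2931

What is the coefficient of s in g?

Write g(s) = as^3 + bs^2 + cs + d. Substituting each data point gives a linear system:
  8a + 4b + 2c + d = 33
  27a + 9b + 3c + d = 111
  125a + 25b + 5c + d = 507
  729a + 81b + 9c + d = 2931
Solving the system yields a = 4, b = 0, c = 2, d = -3.
So g(s) = 4s^3 + 2s - 3.
The coefficient of s is 2.

2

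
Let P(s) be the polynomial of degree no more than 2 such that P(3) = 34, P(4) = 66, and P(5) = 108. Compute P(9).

376

Write P(s) = as^2 + bs + c. Substituting each data point gives a linear system:
  9a + 3b + c = 34
  16a + 4b + c = 66
  25a + 5b + c = 108
Solving the system yields a = 5, b = -3, c = -2.
So P(s) = 5s^2 - 3s - 2.
Then P(9) = 376.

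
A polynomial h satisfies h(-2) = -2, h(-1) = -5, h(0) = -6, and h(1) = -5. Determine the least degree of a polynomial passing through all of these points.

Forward differences of the values at t = -2, -1, 0, 1:
  h  : -2  -5  -6  -5
  Δ  : -3  -1  1
  Δ^2: 2  2
  Δ^3: 0
The second differences are constant (2) and nonzero, while all higher differences vanish, so the minimal degree is 2.

2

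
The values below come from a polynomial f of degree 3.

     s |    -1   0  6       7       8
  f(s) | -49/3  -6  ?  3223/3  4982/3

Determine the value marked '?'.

The 4 known points determine the degree-3 polynomial uniquely.
Write f(s) = as^3 + bs^2 + cs + d. Substituting each data point gives a linear system:
  -a + b - c + d = -49/3
  d = -6
  343a + 49b + 7c + d = 3223/3
  512a + 64b + 8c + d = 4982/3
Solving the system yields a = 4, b = -6, c = 1/3, d = -6.
So f(s) = 4s^3 - 6s^2 + (1/3)s - 6.
Then f(6) = 644.

644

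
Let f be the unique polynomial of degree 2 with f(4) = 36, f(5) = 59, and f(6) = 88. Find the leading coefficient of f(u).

3

Write f(u) = au^2 + bu + c. Substituting each data point gives a linear system:
  16a + 4b + c = 36
  25a + 5b + c = 59
  36a + 6b + c = 88
Solving the system yields a = 3, b = -4, c = 4.
So f(u) = 3u^2 - 4u + 4.
The leading coefficient is 3.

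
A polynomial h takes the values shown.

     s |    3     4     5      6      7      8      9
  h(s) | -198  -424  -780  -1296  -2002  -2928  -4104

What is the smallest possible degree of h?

Forward differences of the values at s = 3, 4, 5, 6, 7, 8, 9:
  h  : -198  -424  -780  -1296  -2002  -2928  -4104
  Δ  : -226  -356  -516  -706  -926  -1176
  Δ^2: -130  -160  -190  -220  -250
  Δ^3: -30  -30  -30  -30
  Δ^4: 0  0  0
  Δ^5: 0  0
  Δ^6: 0
The third differences are constant (-30) and nonzero, while all higher differences vanish, so the minimal degree is 3.

3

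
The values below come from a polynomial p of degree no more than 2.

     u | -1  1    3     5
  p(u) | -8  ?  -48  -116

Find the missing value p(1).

The 3 known points determine the degree-2 polynomial uniquely.
Write p(u) = au^2 + bu + c. Substituting each data point gives a linear system:
  a - b + c = -8
  9a + 3b + c = -48
  25a + 5b + c = -116
Solving the system yields a = -4, b = -2, c = -6.
So p(u) = -4u² - 2u - 6.
Then p(1) = -12.

-12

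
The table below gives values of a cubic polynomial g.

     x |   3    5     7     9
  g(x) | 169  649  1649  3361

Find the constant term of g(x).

Write g(x) = ax^3 + bx^2 + cx + d. Substituting each data point gives a linear system:
  27a + 9b + 3c + d = 169
  125a + 25b + 5c + d = 649
  343a + 49b + 7c + d = 1649
  729a + 81b + 9c + d = 3361
Solving the system yields a = 4, b = 5, c = 4, d = 4.
So g(x) = 4x^3 + 5x^2 + 4x + 4.
The constant term is 4.

4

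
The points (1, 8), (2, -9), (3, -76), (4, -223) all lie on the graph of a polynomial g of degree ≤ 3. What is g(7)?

-1444

Using the Lagrange interpolation formula with nodes 1, 2, 3, 4:
  L_0(s) = (s - 2)(s - 3)(s - 4) / -6
  L_1(s) = (s - 1)(s - 3)(s - 4) / 2
  L_2(s) = (s - 1)(s - 2)(s - 4) / -2
  L_3(s) = (s - 1)(s - 2)(s - 3) / 6
Then g(s) = 8·L_0(s) - 9·L_1(s) - 76·L_2(s) - 223·L_3(s).
Expanding and collecting terms gives g(s) = -5s^3 + 5s^2 + 3s + 5.
Evaluating at s = 7: g(7) = -1444.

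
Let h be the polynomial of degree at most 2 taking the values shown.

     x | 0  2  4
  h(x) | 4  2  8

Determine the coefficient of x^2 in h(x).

1

Write h(x) = ax^2 + bx + c. Substituting each data point gives a linear system:
  c = 4
  4a + 2b + c = 2
  16a + 4b + c = 8
Solving the system yields a = 1, b = -3, c = 4.
So h(x) = x^2 - 3x + 4.
The leading coefficient is 1.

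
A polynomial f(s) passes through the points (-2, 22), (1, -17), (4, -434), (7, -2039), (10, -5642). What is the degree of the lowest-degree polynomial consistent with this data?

Forward differences of the values at s = -2, 1, 4, 7, 10:
  f  : 22  -17  -434  -2039  -5642
  Δ  : -39  -417  -1605  -3603
  Δ^2: -378  -1188  -1998
  Δ^3: -810  -810
  Δ^4: 0
The third differences are constant (-810) and nonzero, while all higher differences vanish, so the minimal degree is 3.

3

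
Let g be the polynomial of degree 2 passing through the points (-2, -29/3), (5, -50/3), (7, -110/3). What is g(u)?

g(u) = -u^2 + 2u - 5/3

Write g(u) = au^2 + bu + c. Substituting each data point gives a linear system:
  4a - 2b + c = -29/3
  25a + 5b + c = -50/3
  49a + 7b + c = -110/3
Solving the system yields a = -1, b = 2, c = -5/3.
So g(u) = -u² + 2u - 5/3.
Check: g(-2) = -29/3. ✓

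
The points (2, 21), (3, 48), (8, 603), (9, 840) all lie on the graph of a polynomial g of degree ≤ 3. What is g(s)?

g(s) = s^3 + s^2 + 3s + 3

Using the Lagrange interpolation formula with nodes 2, 3, 8, 9:
  L_0(s) = (s - 3)(s - 8)(s - 9) / -42
  L_1(s) = (s - 2)(s - 8)(s - 9) / 30
  L_2(s) = (s - 2)(s - 3)(s - 9) / -30
  L_3(s) = (s - 2)(s - 3)(s - 8) / 42
Then g(s) = 21·L_0(s) + 48·L_1(s) + 603·L_2(s) + 840·L_3(s).
Expanding and collecting terms gives g(s) = s^3 + s^2 + 3s + 3.
Check: g(3) = 48. ✓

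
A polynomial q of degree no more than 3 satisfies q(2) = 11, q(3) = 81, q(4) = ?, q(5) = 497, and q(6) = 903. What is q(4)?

233

The 4 known points determine the degree-3 polynomial uniquely.
Write q(x) = ax^3 + bx^2 + cx + d. Substituting each data point gives a linear system:
  8a + 4b + 2c + d = 11
  27a + 9b + 3c + d = 81
  125a + 25b + 5c + d = 497
  216a + 36b + 6c + d = 903
Solving the system yields a = 5, b = -4, c = -5, d = -3.
So q(x) = 5x³ - 4x² - 5x - 3.
Then q(4) = 233.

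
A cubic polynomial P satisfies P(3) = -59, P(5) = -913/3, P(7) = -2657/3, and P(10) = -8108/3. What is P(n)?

Write P(n) = an^3 + bn^2 + cn + d. Substituting each data point gives a linear system:
  27a + 9b + 3c + d = -59
  125a + 25b + 5c + d = -913/3
  343a + 49b + 7c + d = -2657/3
  1000a + 100b + 10c + d = -8108/3
Solving the system yields a = -3, b = 3, c = 1/3, d = -6.
So P(n) = -3n³ + 3n² + (1/3)n - 6.
Check: P(3) = -59. ✓

P(n) = -3n^3 + 3n^2 + (1/3)n - 6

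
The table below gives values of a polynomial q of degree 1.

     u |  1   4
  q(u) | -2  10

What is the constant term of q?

-6

Write q(u) = au + b. Substituting each data point gives a linear system:
  a + b = -2
  4a + b = 10
Solving the system yields a = 4, b = -6.
So q(u) = 4u - 6.
The constant term is -6.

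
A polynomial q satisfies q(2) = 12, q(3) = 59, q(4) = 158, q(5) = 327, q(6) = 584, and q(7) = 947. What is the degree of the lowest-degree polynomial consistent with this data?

3

Forward differences of the values at s = 2, 3, 4, 5, 6, 7:
  q  : 12  59  158  327  584  947
  Δ  : 47  99  169  257  363
  Δ^2: 52  70  88  106
  Δ^3: 18  18  18
  Δ^4: 0  0
  Δ^5: 0
The third differences are constant (18) and nonzero, while all higher differences vanish, so the minimal degree is 3.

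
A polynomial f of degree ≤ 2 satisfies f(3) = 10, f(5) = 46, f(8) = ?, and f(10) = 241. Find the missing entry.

145

The 3 known points determine the degree-2 polynomial uniquely.
Write f(s) = as^2 + bs + c. Substituting each data point gives a linear system:
  9a + 3b + c = 10
  25a + 5b + c = 46
  100a + 10b + c = 241
Solving the system yields a = 3, b = -6, c = 1.
So f(s) = 3s^2 - 6s + 1.
Then f(8) = 145.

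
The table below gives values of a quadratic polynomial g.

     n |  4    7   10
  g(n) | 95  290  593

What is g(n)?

Write g(n) = an^2 + bn + c. Substituting each data point gives a linear system:
  16a + 4b + c = 95
  49a + 7b + c = 290
  100a + 10b + c = 593
Solving the system yields a = 6, b = -1, c = 3.
So g(n) = 6n^2 - n + 3.
Check: g(7) = 290. ✓

g(n) = 6n^2 - n + 3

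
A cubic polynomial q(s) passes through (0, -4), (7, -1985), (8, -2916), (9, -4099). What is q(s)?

q(s) = -5s^3 - 6s^2 + 4s - 4

Write q(s) = as^3 + bs^2 + cs + d. Substituting each data point gives a linear system:
  d = -4
  343a + 49b + 7c + d = -1985
  512a + 64b + 8c + d = -2916
  729a + 81b + 9c + d = -4099
Solving the system yields a = -5, b = -6, c = 4, d = -4.
So q(s) = -5s^3 - 6s^2 + 4s - 4.
Check: q(0) = -4. ✓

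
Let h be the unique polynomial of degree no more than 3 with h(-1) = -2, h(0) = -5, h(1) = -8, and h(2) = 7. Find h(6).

607

Forward differences of the values at n = -1, 0, 1, 2:
  h  : -2  -5  -8  7
  Δ  : -3  -3  15
  Δ^2: 0  18
  Δ^3: 18
The third differences are constant, confirming degree 3.
Interpolating (Newton forward form) and evaluating at n = 6 gives h(6) = 607.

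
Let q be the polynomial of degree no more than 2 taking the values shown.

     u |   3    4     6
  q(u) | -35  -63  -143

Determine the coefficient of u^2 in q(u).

-4

Write q(u) = au^2 + bu + c. Substituting each data point gives a linear system:
  9a + 3b + c = -35
  16a + 4b + c = -63
  36a + 6b + c = -143
Solving the system yields a = -4, b = 0, c = 1.
So q(u) = -4u^2 + 1.
The leading coefficient is -4.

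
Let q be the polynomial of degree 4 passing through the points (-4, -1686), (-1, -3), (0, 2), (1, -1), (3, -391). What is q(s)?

q(s) = -6s^4 + 3s^3 + 2s^2 - 2s + 2

Write q(s) = as^4 + bs^3 + cs^2 + ds + e. Substituting each data point gives a linear system:
  256a - 64b + 16c - 4d + e = -1686
  a - b + c - d + e = -3
  e = 2
  a + b + c + d + e = -1
  81a + 27b + 9c + 3d + e = -391
Solving the system yields a = -6, b = 3, c = 2, d = -2, e = 2.
So q(s) = -6s⁴ + 3s³ + 2s² - 2s + 2.
Check: q(-1) = -3. ✓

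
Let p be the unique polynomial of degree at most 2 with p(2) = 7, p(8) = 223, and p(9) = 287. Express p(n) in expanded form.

Using the Lagrange interpolation formula with nodes 2, 8, 9:
  L_0(n) = (n - 8)(n - 9) / 42
  L_1(n) = (n - 2)(n - 9) / -6
  L_2(n) = (n - 2)(n - 8) / 7
Then p(n) = 7·L_0(n) + 223·L_1(n) + 287·L_2(n).
Expanding and collecting terms gives p(n) = 4n² - 4n - 1.
Check: p(8) = 223. ✓

p(n) = 4n^2 - 4n - 1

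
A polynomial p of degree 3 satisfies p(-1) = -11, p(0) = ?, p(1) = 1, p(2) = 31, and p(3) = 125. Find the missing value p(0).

-1

On equispaced nodes a degree-3 polynomial has vanishing fourth forward difference, so
  p(-1) - 4·p(0) + 6·p(1) - 4·p(2) + p(3) = 0.
Substituting the known values and solving for p(0):
  -4·p(0) = 4
  p(0) = -1.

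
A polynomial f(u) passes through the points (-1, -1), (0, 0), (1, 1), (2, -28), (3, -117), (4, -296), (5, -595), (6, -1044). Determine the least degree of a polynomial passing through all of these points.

Forward differences of the values at u = -1, 0, 1, 2, 3, 4, 5, 6:
  f  : -1  0  1  -28  -117  -296  -595  -1044
  Δ  : 1  1  -29  -89  -179  -299  -449
  Δ^2: 0  -30  -60  -90  -120  -150
  Δ^3: -30  -30  -30  -30  -30
  Δ^4: 0  0  0  0
  Δ^5: 0  0  0
  Δ^6: 0  0
  Δ^7: 0
The third differences are constant (-30) and nonzero, while all higher differences vanish, so the minimal degree is 3.

3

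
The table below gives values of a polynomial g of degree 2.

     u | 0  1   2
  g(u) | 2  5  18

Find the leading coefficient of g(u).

5

Write g(u) = au^2 + bu + c. Substituting each data point gives a linear system:
  c = 2
  a + b + c = 5
  4a + 2b + c = 18
Solving the system yields a = 5, b = -2, c = 2.
So g(u) = 5u^2 - 2u + 2.
The leading coefficient is 5.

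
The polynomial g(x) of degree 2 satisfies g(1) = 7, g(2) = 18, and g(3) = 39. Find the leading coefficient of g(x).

Write g(x) = ax^2 + bx + c. Substituting each data point gives a linear system:
  a + b + c = 7
  4a + 2b + c = 18
  9a + 3b + c = 39
Solving the system yields a = 5, b = -4, c = 6.
So g(x) = 5x^2 - 4x + 6.
The leading coefficient is 5.

5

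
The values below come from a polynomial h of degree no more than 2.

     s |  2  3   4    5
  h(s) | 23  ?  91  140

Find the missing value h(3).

52

On equispaced nodes a degree-2 polynomial has vanishing third forward difference, so
  - h(2) + 3·h(3) - 3·h(4) + h(5) = 0.
Substituting the known values and solving for h(3):
  3·h(3) = 156
  h(3) = 52.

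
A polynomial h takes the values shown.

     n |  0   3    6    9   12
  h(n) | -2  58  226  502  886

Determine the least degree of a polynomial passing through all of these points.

2

Forward differences of the values at n = 0, 3, 6, 9, 12:
  h  : -2  58  226  502  886
  Δ  : 60  168  276  384
  Δ^2: 108  108  108
  Δ^3: 0  0
  Δ^4: 0
The second differences are constant (108) and nonzero, while all higher differences vanish, so the minimal degree is 2.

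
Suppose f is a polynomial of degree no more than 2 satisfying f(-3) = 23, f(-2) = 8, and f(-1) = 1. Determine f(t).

f(t) = 4t^2 + 5t + 2

Write f(t) = at^2 + bt + c. Substituting each data point gives a linear system:
  9a - 3b + c = 23
  4a - 2b + c = 8
  a - b + c = 1
Solving the system yields a = 4, b = 5, c = 2.
So f(t) = 4t^2 + 5t + 2.
Check: f(-3) = 23. ✓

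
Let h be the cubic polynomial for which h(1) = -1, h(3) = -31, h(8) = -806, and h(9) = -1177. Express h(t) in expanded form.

h(t) = -2t^3 + 4t^2 - 5t + 2

Write h(t) = at^3 + bt^2 + ct + d. Substituting each data point gives a linear system:
  a + b + c + d = -1
  27a + 9b + 3c + d = -31
  512a + 64b + 8c + d = -806
  729a + 81b + 9c + d = -1177
Solving the system yields a = -2, b = 4, c = -5, d = 2.
So h(t) = -2t^3 + 4t^2 - 5t + 2.
Check: h(8) = -806. ✓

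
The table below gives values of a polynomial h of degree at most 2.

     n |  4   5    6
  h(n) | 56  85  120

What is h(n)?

Write h(n) = an^2 + bn + c. Substituting each data point gives a linear system:
  16a + 4b + c = 56
  25a + 5b + c = 85
  36a + 6b + c = 120
Solving the system yields a = 3, b = 2, c = 0.
So h(n) = 3n^2 + 2n.
Check: h(5) = 85. ✓

h(n) = 3n^2 + 2n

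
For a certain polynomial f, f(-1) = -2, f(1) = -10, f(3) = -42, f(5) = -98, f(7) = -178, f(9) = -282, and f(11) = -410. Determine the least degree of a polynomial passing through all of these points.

2

Forward differences of the values at s = -1, 1, 3, 5, 7, 9, 11:
  f  : -2  -10  -42  -98  -178  -282  -410
  Δ  : -8  -32  -56  -80  -104  -128
  Δ^2: -24  -24  -24  -24  -24
  Δ^3: 0  0  0  0
  Δ^4: 0  0  0
  Δ^5: 0  0
  Δ^6: 0
The second differences are constant (-24) and nonzero, while all higher differences vanish, so the minimal degree is 2.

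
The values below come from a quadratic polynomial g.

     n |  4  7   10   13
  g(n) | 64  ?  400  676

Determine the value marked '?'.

The 3 known points determine the degree-2 polynomial uniquely.
Write g(n) = an^2 + bn + c. Substituting each data point gives a linear system:
  16a + 4b + c = 64
  100a + 10b + c = 400
  169a + 13b + c = 676
Solving the system yields a = 4, b = 0, c = 0.
So g(n) = 4n^2.
Then g(7) = 196.

196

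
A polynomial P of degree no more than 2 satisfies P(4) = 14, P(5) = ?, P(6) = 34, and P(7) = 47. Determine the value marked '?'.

On equispaced nodes a degree-2 polynomial has vanishing third forward difference, so
  - P(4) + 3·P(5) - 3·P(6) + P(7) = 0.
Substituting the known values and solving for P(5):
  3·P(5) = 69
  P(5) = 23.

23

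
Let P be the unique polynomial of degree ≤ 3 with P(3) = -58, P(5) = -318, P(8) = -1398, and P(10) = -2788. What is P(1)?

2

Using the Lagrange interpolation formula with nodes 3, 5, 8, 10:
  L_0(u) = (u - 5)(u - 8)(u - 10) / -70
  L_1(u) = (u - 3)(u - 8)(u - 10) / 30
  L_2(u) = (u - 3)(u - 5)(u - 10) / -30
  L_3(u) = (u - 3)(u - 5)(u - 8) / 70
Then P(u) = -58·L_0(u) - 318·L_1(u) - 1398·L_2(u) - 2788·L_3(u).
Expanding and collecting terms gives P(u) = -3u^3 + 2u^2 + u + 2.
Evaluating at u = 1: P(1) = 2.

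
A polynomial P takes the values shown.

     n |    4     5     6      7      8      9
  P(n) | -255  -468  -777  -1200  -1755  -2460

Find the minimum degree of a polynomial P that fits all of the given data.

3

Forward differences of the values at n = 4, 5, 6, 7, 8, 9:
  P  : -255  -468  -777  -1200  -1755  -2460
  Δ  : -213  -309  -423  -555  -705
  Δ^2: -96  -114  -132  -150
  Δ^3: -18  -18  -18
  Δ^4: 0  0
  Δ^5: 0
The third differences are constant (-18) and nonzero, while all higher differences vanish, so the minimal degree is 3.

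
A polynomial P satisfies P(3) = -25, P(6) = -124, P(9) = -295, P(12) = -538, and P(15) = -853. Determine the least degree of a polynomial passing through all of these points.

2

Forward differences of the values at s = 3, 6, 9, 12, 15:
  P  : -25  -124  -295  -538  -853
  Δ  : -99  -171  -243  -315
  Δ^2: -72  -72  -72
  Δ^3: 0  0
  Δ^4: 0
The second differences are constant (-72) and nonzero, while all higher differences vanish, so the minimal degree is 2.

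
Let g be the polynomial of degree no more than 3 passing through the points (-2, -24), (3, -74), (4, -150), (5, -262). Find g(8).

-874

Write g(n) = an^3 + bn^2 + cn + d. Substituting each data point gives a linear system:
  -8a + 4b - 2c + d = -24
  27a + 9b + 3c + d = -74
  64a + 16b + 4c + d = -150
  125a + 25b + 5c + d = -262
Solving the system yields a = -1, b = -6, c = 3, d = -2.
So g(n) = -n^3 - 6n^2 + 3n - 2.
Then g(8) = -874.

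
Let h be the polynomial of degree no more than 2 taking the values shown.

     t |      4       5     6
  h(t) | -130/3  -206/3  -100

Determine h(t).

Using the Lagrange interpolation formula with nodes 4, 5, 6:
  L_0(t) = (t - 5)(t - 6) / 2
  L_1(t) = (t - 4)(t - 6) / -1
  L_2(t) = (t - 4)(t - 5) / 2
Then h(t) = -130/3·L_0(t) - 206/3·L_1(t) - 100·L_2(t).
Expanding and collecting terms gives h(t) = -3t^2 + (5/3)t - 2.
Check: h(6) = -100. ✓

h(t) = -3t^2 + (5/3)t - 2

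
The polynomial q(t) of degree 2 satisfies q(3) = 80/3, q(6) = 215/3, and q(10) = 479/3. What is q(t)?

q(t) = t^2 + 6t - 1/3

Write q(t) = at^2 + bt + c. Substituting each data point gives a linear system:
  9a + 3b + c = 80/3
  36a + 6b + c = 215/3
  100a + 10b + c = 479/3
Solving the system yields a = 1, b = 6, c = -1/3.
So q(t) = t^2 + 6t - 1/3.
Check: q(10) = 479/3. ✓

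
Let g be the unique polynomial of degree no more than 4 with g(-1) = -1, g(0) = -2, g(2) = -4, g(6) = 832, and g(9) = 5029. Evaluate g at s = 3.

Using the Lagrange interpolation formula with nodes -1, 0, 2, 6, 9:
  L_0(s) = s(s - 2)(s - 6)(s - 9) / 210
  L_1(s) = (s + 1)(s - 2)(s - 6)(s - 9) / -108
  L_2(s) = (s + 1)s(s - 6)(s - 9) / 168
  L_3(s) = (s + 1)s(s - 2)(s - 9) / -504
  L_4(s) = (s + 1)s(s - 2)(s - 6) / 1890
Then g(s) = -1·L_0(s) - 2·L_1(s) - 4·L_2(s) + 832·L_3(s) + 5029·L_4(s).
Expanding and collecting terms gives g(s) = s⁴ - 2s³ - s² + s - 2.
Evaluating at s = 3: g(3) = 19.

19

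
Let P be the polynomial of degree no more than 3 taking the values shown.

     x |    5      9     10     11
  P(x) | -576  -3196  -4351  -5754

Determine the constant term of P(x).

-1

Write P(x) = ax^3 + bx^2 + cx + d. Substituting each data point gives a linear system:
  125a + 25b + 5c + d = -576
  729a + 81b + 9c + d = -3196
  1000a + 100b + 10c + d = -4351
  1331a + 121b + 11c + d = -5754
Solving the system yields a = -4, b = -4, c = 5, d = -1.
So P(x) = -4x^3 - 4x^2 + 5x - 1.
The constant term is -1.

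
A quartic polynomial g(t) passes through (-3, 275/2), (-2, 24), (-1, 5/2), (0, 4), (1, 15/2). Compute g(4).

540

Forward differences of the values at t = -3, -2, -1, 0, 1:
  g  : 275/2  24  5/2  4  15/2
  Δ  : -227/2  -43/2  3/2  7/2
  Δ^2: 92  23  2
  Δ^3: -69  -21
  Δ^4: 48
The fourth differences are constant, confirming degree 4.
Interpolating (Newton forward form) and evaluating at t = 4 gives g(4) = 540.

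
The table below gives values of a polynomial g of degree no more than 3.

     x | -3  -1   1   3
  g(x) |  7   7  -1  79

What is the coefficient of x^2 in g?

5

Write g(x) = ax^3 + bx^2 + cx + d. Substituting each data point gives a linear system:
  -27a + 9b - 3c + d = 7
  -a + b - c + d = 7
  a + b + c + d = -1
  27a + 9b + 3c + d = 79
Solving the system yields a = 2, b = 5, c = -6, d = -2.
So g(x) = 2x^3 + 5x^2 - 6x - 2.
The coefficient of x^2 is 5.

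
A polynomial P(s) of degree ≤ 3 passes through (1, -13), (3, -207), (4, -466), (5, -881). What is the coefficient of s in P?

5

Write P(s) = as^3 + bs^2 + cs + d. Substituting each data point gives a linear system:
  a + b + c + d = -13
  27a + 9b + 3c + d = -207
  64a + 16b + 4c + d = -466
  125a + 25b + 5c + d = -881
Solving the system yields a = -6, b = -6, c = 5, d = -6.
So P(s) = -6s^3 - 6s^2 + 5s - 6.
The coefficient of s is 5.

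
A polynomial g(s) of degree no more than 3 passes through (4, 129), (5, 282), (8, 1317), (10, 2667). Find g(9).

Write g(s) = as^3 + bs^2 + cs + d. Substituting each data point gives a linear system:
  64a + 16b + 4c + d = 129
  125a + 25b + 5c + d = 282
  512a + 64b + 8c + d = 1317
  1000a + 100b + 10c + d = 2667
Solving the system yields a = 3, b = -3, c = -3, d = -3.
So g(s) = 3s^3 - 3s^2 - 3s - 3.
Then g(9) = 1914.

1914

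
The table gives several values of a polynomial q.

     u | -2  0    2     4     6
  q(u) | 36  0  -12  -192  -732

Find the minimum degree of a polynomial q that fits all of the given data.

Forward differences of the values at u = -2, 0, 2, 4, 6:
  q  : 36  0  -12  -192  -732
  Δ  : -36  -12  -180  -540
  Δ^2: 24  -168  -360
  Δ^3: -192  -192
  Δ^4: 0
The third differences are constant (-192) and nonzero, while all higher differences vanish, so the minimal degree is 3.

3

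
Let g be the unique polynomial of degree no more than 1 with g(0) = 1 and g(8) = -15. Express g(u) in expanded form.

Write g(u) = au + b. Substituting each data point gives a linear system:
  b = 1
  8a + b = -15
Solving the system yields a = -2, b = 1.
So g(u) = -2u + 1.
Check: g(8) = -15. ✓

g(u) = -2u + 1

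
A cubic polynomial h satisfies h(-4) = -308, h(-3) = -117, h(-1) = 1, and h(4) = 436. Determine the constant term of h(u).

Write h(u) = au^3 + bu^2 + cu + d. Substituting each data point gives a linear system:
  -64a + 16b - 4c + d = -308
  -27a + 9b - 3c + d = -117
  -a + b - c + d = 1
  64a + 16b + 4c + d = 436
Solving the system yields a = 6, b = 4, c = -3, d = 0.
So h(u) = 6u³ + 4u² - 3u.
The constant term is 0.

0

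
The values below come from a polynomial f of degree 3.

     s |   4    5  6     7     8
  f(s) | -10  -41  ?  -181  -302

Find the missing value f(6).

-96

On equispaced nodes a degree-3 polynomial has vanishing fourth forward difference, so
  f(4) - 4·f(5) + 6·f(6) - 4·f(7) + f(8) = 0.
Substituting the known values and solving for f(6):
  6·f(6) = -576
  f(6) = -96.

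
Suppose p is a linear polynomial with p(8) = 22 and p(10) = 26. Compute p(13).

32

Using the Lagrange interpolation formula with nodes 8, 10:
  L_0(n) = (n - 10) / -2
  L_1(n) = (n - 8) / 2
Then p(n) = 22·L_0(n) + 26·L_1(n).
Expanding and collecting terms gives p(n) = 2n + 6.
Evaluating at n = 13: p(13) = 32.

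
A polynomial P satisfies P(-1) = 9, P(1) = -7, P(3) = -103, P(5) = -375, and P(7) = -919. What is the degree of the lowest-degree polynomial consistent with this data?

Forward differences of the values at s = -1, 1, 3, 5, 7:
  P  : 9  -7  -103  -375  -919
  Δ  : -16  -96  -272  -544
  Δ^2: -80  -176  -272
  Δ^3: -96  -96
  Δ^4: 0
The third differences are constant (-96) and nonzero, while all higher differences vanish, so the minimal degree is 3.

3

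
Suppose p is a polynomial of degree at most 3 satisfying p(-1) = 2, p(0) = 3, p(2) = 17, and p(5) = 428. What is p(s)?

p(s) = 4s^3 - 2s^2 - 5s + 3

Write p(s) = as^3 + bs^2 + cs + d. Substituting each data point gives a linear system:
  -a + b - c + d = 2
  d = 3
  8a + 4b + 2c + d = 17
  125a + 25b + 5c + d = 428
Solving the system yields a = 4, b = -2, c = -5, d = 3.
So p(s) = 4s³ - 2s² - 5s + 3.
Check: p(5) = 428. ✓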